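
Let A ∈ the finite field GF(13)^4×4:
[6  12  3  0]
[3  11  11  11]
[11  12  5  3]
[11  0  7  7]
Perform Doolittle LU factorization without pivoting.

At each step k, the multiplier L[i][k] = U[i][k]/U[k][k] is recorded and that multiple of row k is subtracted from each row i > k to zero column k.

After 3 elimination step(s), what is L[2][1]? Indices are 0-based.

L[2][1] = 11

k=0: U[0][0]=6
  eliminate (1,0): mult=7, new row 1: (0, 5, 3, 11); set L[1][0]=7
  eliminate (2,0): mult=4, new row 2: (0, 3, 6, 3); set L[2][0]=4
  eliminate (3,0): mult=4, new row 3: (0, 4, 8, 7); set L[3][0]=4
k=1: U[1][1]=5
  eliminate (2,1): mult=11, new row 2: (0, 0, 12, 12); set L[2][1]=11
  eliminate (3,1): mult=6, new row 3: (0, 0, 3, 6); set L[3][1]=6
k=2: U[2][2]=12
  eliminate (3,2): mult=10, new row 3: (0, 0, 0, 3); set L[3][2]=10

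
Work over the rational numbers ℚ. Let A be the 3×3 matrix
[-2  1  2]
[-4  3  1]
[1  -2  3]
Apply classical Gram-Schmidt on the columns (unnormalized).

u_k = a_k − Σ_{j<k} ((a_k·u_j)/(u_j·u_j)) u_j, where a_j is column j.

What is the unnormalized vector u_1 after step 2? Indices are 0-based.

u_1 = (-11/21, -1/21, -26/21)

Step 1: u_0 = a_0 = (-2, -4, 1).
Step 2: u_1 = a_1 − (-16/21)·u_0 = (-11/21, -1/21, -26/21).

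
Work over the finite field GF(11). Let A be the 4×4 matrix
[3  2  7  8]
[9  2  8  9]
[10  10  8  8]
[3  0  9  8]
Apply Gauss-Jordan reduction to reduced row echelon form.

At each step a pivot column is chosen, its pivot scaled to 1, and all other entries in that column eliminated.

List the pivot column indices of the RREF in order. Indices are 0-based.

step 1: normalize row 0 (÷3) = (1, 8, 6, 10)
  row 1: subtract 9×row0 = (0, 7, 9, 7)
  row 2: subtract 10×row0 = (0, 7, 3, 7)
  row 3: subtract 3×row0 = (0, 9, 2, 0)
step 2: normalize row 1 (÷7) = (0, 1, 6, 1)
  row 0: subtract 8×row1 = (1, 0, 2, 2)
  row 2: subtract 7×row1 = (0, 0, 5, 0)
  row 3: subtract 9×row1 = (0, 0, 3, 2)
step 3: normalize row 2 (÷5) = (0, 0, 1, 0)
  row 0: subtract 2×row2 = (1, 0, 0, 2)
  row 1: subtract 6×row2 = (0, 1, 0, 1)
  row 3: subtract 3×row2 = (0, 0, 0, 2)
step 4: normalize row 3 (÷2) = (0, 0, 0, 1)
  row 0: subtract 2×row3 = (1, 0, 0, 0)
  row 1: subtract 1×row3 = (0, 1, 0, 0)

pivot columns: 0, 1, 2, 3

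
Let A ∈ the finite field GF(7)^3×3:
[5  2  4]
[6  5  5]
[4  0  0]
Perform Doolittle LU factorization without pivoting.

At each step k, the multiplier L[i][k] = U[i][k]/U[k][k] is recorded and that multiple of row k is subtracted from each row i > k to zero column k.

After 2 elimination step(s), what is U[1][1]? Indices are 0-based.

U[1][1] = 4

Step 1: pivot at (0,0) is 5.
  row1 ← row1 − (4)·row0  ⇒  L[1][0]=4, U row1=(0, 4, 3)
  row2 ← row2 − (5)·row0  ⇒  L[2][0]=5, U row2=(0, 4, 1)
Step 2: pivot at (1,1) is 4.
  row2 ← row2 − (1)·row1  ⇒  L[2][1]=1, U row2=(0, 0, 5)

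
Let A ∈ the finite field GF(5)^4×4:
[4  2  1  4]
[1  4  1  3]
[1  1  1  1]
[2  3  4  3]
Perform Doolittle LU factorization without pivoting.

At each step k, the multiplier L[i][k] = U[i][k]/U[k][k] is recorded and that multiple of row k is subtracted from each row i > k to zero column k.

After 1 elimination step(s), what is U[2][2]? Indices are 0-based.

U[2][2] = 2

k=0: U[0][0]=4
  eliminate (1,0): mult=4, new row 1: (0, 1, 2, 2); set L[1][0]=4
  eliminate (2,0): mult=4, new row 2: (0, 3, 2, 0); set L[2][0]=4
  eliminate (3,0): mult=3, new row 3: (0, 2, 1, 1); set L[3][0]=3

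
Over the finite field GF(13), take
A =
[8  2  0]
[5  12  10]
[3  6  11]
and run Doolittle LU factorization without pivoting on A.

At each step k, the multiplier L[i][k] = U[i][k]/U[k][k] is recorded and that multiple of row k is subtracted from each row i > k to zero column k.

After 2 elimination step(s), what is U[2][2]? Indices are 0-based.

U[2][2] = 4

k=0: U[0][0]=8
  eliminate (1,0): mult=12, new row 1: (0, 1, 10); set L[1][0]=12
  eliminate (2,0): mult=2, new row 2: (0, 2, 11); set L[2][0]=2
k=1: U[1][1]=1
  eliminate (2,1): mult=2, new row 2: (0, 0, 4); set L[2][1]=2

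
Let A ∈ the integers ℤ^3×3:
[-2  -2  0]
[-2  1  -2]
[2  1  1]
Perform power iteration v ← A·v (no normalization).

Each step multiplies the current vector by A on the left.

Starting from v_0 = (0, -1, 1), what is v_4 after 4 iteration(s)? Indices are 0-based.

v_0 = (0, -1, 1).
v_1 = A·v_0 = (2, -3, 0).
v_2 = A·v_1 = (2, -7, 1).
v_3 = A·v_2 = (10, -13, -2).
v_4 = A·v_3 = (6, -29, 5).

v_4 = (6, -29, 5)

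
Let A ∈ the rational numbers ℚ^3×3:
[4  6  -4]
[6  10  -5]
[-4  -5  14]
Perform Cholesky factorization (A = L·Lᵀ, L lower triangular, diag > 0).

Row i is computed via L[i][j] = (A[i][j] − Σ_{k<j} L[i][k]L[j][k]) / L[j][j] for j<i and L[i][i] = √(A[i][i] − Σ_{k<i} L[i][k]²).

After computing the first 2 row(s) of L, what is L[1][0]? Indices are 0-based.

L[1][0] = 3

Step 1: L[0][0] = √(4) = 2.
  L[1][0] = (6) / L[0][0] = 3.
Step 2: L[1][1] = √(1) = 1.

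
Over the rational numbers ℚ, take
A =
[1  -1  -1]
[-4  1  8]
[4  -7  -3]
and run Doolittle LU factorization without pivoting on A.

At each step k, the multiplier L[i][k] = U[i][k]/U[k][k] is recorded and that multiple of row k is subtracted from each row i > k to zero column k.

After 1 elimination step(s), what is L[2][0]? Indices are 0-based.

L[2][0] = 4

Step 1: pivot at (0,0) is 1.
  row1 ← row1 − (-4)·row0  ⇒  L[1][0]=-4, U row1=(0, -3, 4)
  row2 ← row2 − (4)·row0  ⇒  L[2][0]=4, U row2=(0, -3, 1)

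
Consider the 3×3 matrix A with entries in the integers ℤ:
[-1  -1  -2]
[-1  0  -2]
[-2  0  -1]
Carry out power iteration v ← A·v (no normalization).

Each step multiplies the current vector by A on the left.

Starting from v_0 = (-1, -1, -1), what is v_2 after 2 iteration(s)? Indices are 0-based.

v_0 = (-1, -1, -1).
v_1 = A·v_0 = (4, 3, 3).
v_2 = A·v_1 = (-13, -10, -11).

v_2 = (-13, -10, -11)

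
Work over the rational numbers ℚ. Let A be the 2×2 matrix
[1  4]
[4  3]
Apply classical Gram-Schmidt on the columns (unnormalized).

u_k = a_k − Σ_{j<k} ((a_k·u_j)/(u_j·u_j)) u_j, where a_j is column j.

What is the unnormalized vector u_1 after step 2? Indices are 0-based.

u_1 = (52/17, -13/17)

Step 1: u_0 = a_0 = (1, 4).
Step 2: u_1 = a_1 − (16/17)·u_0 = (52/17, -13/17).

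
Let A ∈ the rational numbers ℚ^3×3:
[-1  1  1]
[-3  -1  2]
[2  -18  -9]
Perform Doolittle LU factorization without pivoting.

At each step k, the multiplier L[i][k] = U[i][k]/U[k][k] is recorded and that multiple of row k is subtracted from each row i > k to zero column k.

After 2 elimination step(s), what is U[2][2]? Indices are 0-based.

U[2][2] = -3

[col 0] pivot -1
  R1 -= 3*R0 → (0, -4, -1)  (L[1][0] := 3)
  R2 -= -2*R0 → (0, -16, -7)  (L[2][0] := -2)
[col 1] pivot -4
  R2 -= 4*R1 → (0, 0, -3)  (L[2][1] := 4)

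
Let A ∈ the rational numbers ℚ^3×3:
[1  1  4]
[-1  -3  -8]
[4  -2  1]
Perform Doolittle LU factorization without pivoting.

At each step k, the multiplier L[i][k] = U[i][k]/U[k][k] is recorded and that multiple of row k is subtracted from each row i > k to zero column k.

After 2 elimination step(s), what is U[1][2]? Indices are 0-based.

U[1][2] = -4

k=0: U[0][0]=1
  eliminate (1,0): mult=-1, new row 1: (0, -2, -4); set L[1][0]=-1
  eliminate (2,0): mult=4, new row 2: (0, -6, -15); set L[2][0]=4
k=1: U[1][1]=-2
  eliminate (2,1): mult=3, new row 2: (0, 0, -3); set L[2][1]=3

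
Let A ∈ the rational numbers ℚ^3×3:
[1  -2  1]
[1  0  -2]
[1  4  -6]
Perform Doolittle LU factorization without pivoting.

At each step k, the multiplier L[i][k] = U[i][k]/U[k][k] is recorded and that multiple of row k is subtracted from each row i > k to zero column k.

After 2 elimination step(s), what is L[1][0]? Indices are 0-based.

L[1][0] = 1

[col 0] pivot 1
  R1 -= 1*R0 → (0, 2, -3)  (L[1][0] := 1)
  R2 -= 1*R0 → (0, 6, -7)  (L[2][0] := 1)
[col 1] pivot 2
  R2 -= 3*R1 → (0, 0, 2)  (L[2][1] := 3)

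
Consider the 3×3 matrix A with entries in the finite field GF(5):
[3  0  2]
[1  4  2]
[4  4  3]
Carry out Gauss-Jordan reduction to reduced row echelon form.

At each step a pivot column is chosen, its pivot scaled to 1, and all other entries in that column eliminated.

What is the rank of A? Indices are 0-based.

rank = 3

pivot(0,0)=3: scale R0 → (1, 0, 4)
  clear (1,0): R1 −= (1)R0 → (0, 4, 3)
  clear (2,0): R2 −= (4)R0 → (0, 4, 2)
pivot(1,1)=4: scale R1 → (0, 1, 2)
  clear (2,1): R2 −= (4)R1 → (0, 0, 4)
pivot(2,2)=4: scale R2 → (0, 0, 1)
  clear (0,2): R0 −= (4)R2 → (1, 0, 0)
  clear (1,2): R1 −= (2)R2 → (0, 1, 0)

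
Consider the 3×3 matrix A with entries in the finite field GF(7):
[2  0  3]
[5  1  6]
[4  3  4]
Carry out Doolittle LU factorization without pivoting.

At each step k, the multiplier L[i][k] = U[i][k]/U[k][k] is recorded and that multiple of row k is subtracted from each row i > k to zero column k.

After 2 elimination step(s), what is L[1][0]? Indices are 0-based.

L[1][0] = 6

Step 1: pivot at (0,0) is 2.
  row1 ← row1 − (6)·row0  ⇒  L[1][0]=6, U row1=(0, 1, 2)
  row2 ← row2 − (2)·row0  ⇒  L[2][0]=2, U row2=(0, 3, 5)
Step 2: pivot at (1,1) is 1.
  row2 ← row2 − (3)·row1  ⇒  L[2][1]=3, U row2=(0, 0, 6)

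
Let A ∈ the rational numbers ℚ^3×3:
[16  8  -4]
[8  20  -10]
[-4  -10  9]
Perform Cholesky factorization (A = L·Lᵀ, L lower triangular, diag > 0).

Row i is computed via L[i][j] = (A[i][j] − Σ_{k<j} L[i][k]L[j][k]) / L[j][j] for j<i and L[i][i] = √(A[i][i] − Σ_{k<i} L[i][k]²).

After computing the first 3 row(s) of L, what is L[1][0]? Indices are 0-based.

Step 1: L[0][0] = √(16) = 4.
  L[1][0] = (8) / L[0][0] = 2.
Step 2: L[1][1] = √(16) = 4.
  L[2][0] = (-4) / L[0][0] = -1.
  L[2][1] = (-8) / L[1][1] = -2.
Step 3: L[2][2] = √(4) = 2.

L[1][0] = 2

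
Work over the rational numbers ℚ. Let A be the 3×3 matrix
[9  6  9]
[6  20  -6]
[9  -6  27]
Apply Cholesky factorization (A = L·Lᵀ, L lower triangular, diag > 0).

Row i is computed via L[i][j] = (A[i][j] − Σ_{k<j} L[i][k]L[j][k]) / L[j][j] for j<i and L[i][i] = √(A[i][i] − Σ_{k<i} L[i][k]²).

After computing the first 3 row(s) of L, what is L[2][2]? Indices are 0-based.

L[2][2] = 3

Step 1: L[0][0] = √(9) = 3.
  L[1][0] = (6) / L[0][0] = 2.
Step 2: L[1][1] = √(16) = 4.
  L[2][0] = (9) / L[0][0] = 3.
  L[2][1] = (-12) / L[1][1] = -3.
Step 3: L[2][2] = √(9) = 3.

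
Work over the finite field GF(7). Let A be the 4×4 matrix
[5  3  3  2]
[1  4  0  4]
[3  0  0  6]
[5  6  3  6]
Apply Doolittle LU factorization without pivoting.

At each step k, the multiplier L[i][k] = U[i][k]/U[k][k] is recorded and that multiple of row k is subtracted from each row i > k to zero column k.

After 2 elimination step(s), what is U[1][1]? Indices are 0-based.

U[1][1] = 2

Step 1: pivot at (0,0) is 5.
  row1 ← row1 − (3)·row0  ⇒  L[1][0]=3, U row1=(0, 2, 5, 5)
  row2 ← row2 − (2)·row0  ⇒  L[2][0]=2, U row2=(0, 1, 1, 2)
  row3 ← row3 − (1)·row0  ⇒  L[3][0]=1, U row3=(0, 3, 0, 4)
Step 2: pivot at (1,1) is 2.
  row2 ← row2 − (4)·row1  ⇒  L[2][1]=4, U row2=(0, 0, 2, 3)
  row3 ← row3 − (5)·row1  ⇒  L[3][1]=5, U row3=(0, 0, 3, 0)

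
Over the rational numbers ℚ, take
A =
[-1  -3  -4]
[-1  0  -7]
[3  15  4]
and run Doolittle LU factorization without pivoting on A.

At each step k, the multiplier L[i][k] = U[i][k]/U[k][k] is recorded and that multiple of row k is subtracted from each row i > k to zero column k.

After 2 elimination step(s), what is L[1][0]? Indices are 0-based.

L[1][0] = 1

k=0: U[0][0]=-1
  eliminate (1,0): mult=1, new row 1: (0, 3, -3); set L[1][0]=1
  eliminate (2,0): mult=-3, new row 2: (0, 6, -8); set L[2][0]=-3
k=1: U[1][1]=3
  eliminate (2,1): mult=2, new row 2: (0, 0, -2); set L[2][1]=2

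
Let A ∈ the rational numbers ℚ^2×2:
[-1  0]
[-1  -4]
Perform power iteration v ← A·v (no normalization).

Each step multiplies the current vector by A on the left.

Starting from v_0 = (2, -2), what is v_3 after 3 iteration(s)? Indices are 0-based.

v_0 = (2, -2).
v_1 = A·v_0 = (-2, 6).
v_2 = A·v_1 = (2, -22).
v_3 = A·v_2 = (-2, 86).

v_3 = (-2, 86)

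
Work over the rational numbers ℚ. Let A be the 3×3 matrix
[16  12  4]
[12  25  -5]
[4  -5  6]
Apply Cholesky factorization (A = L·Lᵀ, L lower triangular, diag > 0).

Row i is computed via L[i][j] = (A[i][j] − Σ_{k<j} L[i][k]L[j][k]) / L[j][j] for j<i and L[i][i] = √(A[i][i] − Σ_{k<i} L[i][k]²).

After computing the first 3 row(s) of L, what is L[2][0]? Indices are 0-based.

Step 1: L[0][0] = √(16) = 4.
  L[1][0] = (12) / L[0][0] = 3.
Step 2: L[1][1] = √(16) = 4.
  L[2][0] = (4) / L[0][0] = 1.
  L[2][1] = (-8) / L[1][1] = -2.
Step 3: L[2][2] = √(1) = 1.

L[2][0] = 1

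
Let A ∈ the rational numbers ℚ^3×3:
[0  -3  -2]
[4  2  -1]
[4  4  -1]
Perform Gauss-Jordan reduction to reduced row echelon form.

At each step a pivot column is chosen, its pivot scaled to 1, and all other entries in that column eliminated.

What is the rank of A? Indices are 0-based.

step 1: exchange rows 0,1
step 1: normalize row 0 (÷4) = (1, 1/2, -1/4)
  row 2: subtract 4×row0 = (0, 2, 0)
step 2: normalize row 1 (÷-3) = (0, 1, 2/3)
  row 0: subtract 1/2×row1 = (1, 0, -7/12)
  row 2: subtract 2×row1 = (0, 0, -4/3)
step 3: normalize row 2 (÷-4/3) = (0, 0, 1)
  row 0: subtract -7/12×row2 = (1, 0, 0)
  row 1: subtract 2/3×row2 = (0, 1, 0)

rank = 3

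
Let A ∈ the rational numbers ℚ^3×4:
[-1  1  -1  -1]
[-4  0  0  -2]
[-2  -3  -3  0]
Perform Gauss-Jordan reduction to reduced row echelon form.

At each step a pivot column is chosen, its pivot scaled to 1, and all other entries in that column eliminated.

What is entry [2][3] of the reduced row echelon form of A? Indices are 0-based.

M[2][3] = 1/12

pivot(0,0)=-1: scale R0 → (1, -1, 1, 1)
  clear (1,0): R1 −= (-4)R0 → (0, -4, 4, 2)
  clear (2,0): R2 −= (-2)R0 → (0, -5, -1, 2)
pivot(1,1)=-4: scale R1 → (0, 1, -1, -1/2)
  clear (0,1): R0 −= (-1)R1 → (1, 0, 0, 1/2)
  clear (2,1): R2 −= (-5)R1 → (0, 0, -6, -1/2)
pivot(2,2)=-6: scale R2 → (0, 0, 1, 1/12)
  clear (1,2): R1 −= (-1)R2 → (0, 1, 0, -5/12)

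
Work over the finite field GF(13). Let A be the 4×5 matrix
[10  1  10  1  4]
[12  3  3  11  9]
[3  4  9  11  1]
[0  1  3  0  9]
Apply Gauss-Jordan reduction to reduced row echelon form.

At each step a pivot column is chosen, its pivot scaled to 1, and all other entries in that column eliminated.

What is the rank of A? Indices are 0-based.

[1] R0 /= 10  ⇒  (1, 4, 1, 4, 3)
     R1 -= 12·R0  ⇒  (0, 7, 4, 2, 12)
     R2 -= 3·R0  ⇒  (0, 5, 6, 12, 5)
[2] R1 /= 7  ⇒  (0, 1, 8, 4, 11)
     R0 -= 4·R1  ⇒  (1, 0, 8, 1, 11)
     R2 -= 5·R1  ⇒  (0, 0, 5, 5, 2)
     R3 -= 1·R1  ⇒  (0, 0, 8, 9, 11)
[3] R2 /= 5  ⇒  (0, 0, 1, 1, 3)
     R0 -= 8·R2  ⇒  (1, 0, 0, 6, 0)
     R1 -= 8·R2  ⇒  (0, 1, 0, 9, 0)
     R3 -= 8·R2  ⇒  (0, 0, 0, 1, 0)
[4] R3 /= 1  ⇒  (0, 0, 0, 1, 0)
     R0 -= 6·R3  ⇒  (1, 0, 0, 0, 0)
     R1 -= 9·R3  ⇒  (0, 1, 0, 0, 0)
     R2 -= 1·R3  ⇒  (0, 0, 1, 0, 3)

rank = 4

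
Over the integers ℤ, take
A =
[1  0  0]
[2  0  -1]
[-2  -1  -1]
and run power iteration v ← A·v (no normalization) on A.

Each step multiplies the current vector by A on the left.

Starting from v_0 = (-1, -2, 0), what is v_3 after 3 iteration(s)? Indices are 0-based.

v_0 = (-1, -2, 0).
v_1 = A·v_0 = (-1, -2, 4).
v_2 = A·v_1 = (-1, -6, 0).
v_3 = A·v_2 = (-1, -2, 8).

v_3 = (-1, -2, 8)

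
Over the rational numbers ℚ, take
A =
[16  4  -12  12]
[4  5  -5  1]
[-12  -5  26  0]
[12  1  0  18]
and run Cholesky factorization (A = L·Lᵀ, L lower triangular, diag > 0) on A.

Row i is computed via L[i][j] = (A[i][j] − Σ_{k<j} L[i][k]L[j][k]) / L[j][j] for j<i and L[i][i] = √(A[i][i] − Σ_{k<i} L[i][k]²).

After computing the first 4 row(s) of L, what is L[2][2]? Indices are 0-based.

L[2][2] = 4

Step 1: L[0][0] = √(16) = 4.
  L[1][0] = (4) / L[0][0] = 1.
Step 2: L[1][1] = √(4) = 2.
  L[2][0] = (-12) / L[0][0] = -3.
  L[2][1] = (-2) / L[1][1] = -1.
Step 3: L[2][2] = √(16) = 4.
  L[3][0] = (12) / L[0][0] = 3.
  L[3][1] = (-2) / L[1][1] = -1.
  L[3][2] = (8) / L[2][2] = 2.
Step 4: L[3][3] = √(4) = 2.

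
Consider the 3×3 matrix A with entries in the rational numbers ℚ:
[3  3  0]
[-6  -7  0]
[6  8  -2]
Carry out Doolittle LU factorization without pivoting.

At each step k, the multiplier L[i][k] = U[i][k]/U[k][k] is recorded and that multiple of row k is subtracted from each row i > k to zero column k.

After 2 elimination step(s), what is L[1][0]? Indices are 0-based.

k=0: U[0][0]=3
  eliminate (1,0): mult=-2, new row 1: (0, -1, 0); set L[1][0]=-2
  eliminate (2,0): mult=2, new row 2: (0, 2, -2); set L[2][0]=2
k=1: U[1][1]=-1
  eliminate (2,1): mult=-2, new row 2: (0, 0, -2); set L[2][1]=-2

L[1][0] = -2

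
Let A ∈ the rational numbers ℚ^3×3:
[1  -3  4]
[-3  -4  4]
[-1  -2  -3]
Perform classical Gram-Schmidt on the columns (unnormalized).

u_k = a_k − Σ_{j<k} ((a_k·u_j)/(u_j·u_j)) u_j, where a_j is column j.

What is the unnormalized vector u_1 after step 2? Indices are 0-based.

Step 1: u_0 = a_0 = (1, -3, -1).
Step 2: u_1 = a_1 − (1)·u_0 = (-4, -1, -1).

u_1 = (-4, -1, -1)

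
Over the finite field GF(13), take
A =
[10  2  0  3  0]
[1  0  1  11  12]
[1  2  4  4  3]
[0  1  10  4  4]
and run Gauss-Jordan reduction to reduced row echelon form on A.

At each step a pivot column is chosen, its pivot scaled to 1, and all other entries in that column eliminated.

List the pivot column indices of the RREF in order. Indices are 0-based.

pivot columns: 0, 1, 2, 3

pivot(0,0)=10: scale R0 → (1, 8, 0, 12, 0)
  clear (1,0): R1 −= (1)R0 → (0, 5, 1, 12, 12)
  clear (2,0): R2 −= (1)R0 → (0, 7, 4, 5, 3)
pivot(1,1)=5: scale R1 → (0, 1, 8, 5, 5)
  clear (0,1): R0 −= (8)R1 → (1, 0, 1, 11, 12)
  clear (2,1): R2 −= (7)R1 → (0, 0, 0, 9, 7)
  clear (3,1): R3 −= (1)R1 → (0, 0, 2, 12, 12)
pivot(2,2): swap R2↔R3
pivot(2,2)=2: scale R2 → (0, 0, 1, 6, 6)
  clear (0,2): R0 −= (1)R2 → (1, 0, 0, 5, 6)
  clear (1,2): R1 −= (8)R2 → (0, 1, 0, 9, 9)
pivot(3,3)=9: scale R3 → (0, 0, 0, 1, 8)
  clear (0,3): R0 −= (5)R3 → (1, 0, 0, 0, 5)
  clear (1,3): R1 −= (9)R3 → (0, 1, 0, 0, 2)
  clear (2,3): R2 −= (6)R3 → (0, 0, 1, 0, 10)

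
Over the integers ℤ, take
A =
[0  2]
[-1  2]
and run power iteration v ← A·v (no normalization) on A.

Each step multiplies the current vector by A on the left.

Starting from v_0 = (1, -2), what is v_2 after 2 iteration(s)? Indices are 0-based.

v_2 = (-10, -6)

v_0 = (1, -2).
v_1 = A·v_0 = (-4, -5).
v_2 = A·v_1 = (-10, -6).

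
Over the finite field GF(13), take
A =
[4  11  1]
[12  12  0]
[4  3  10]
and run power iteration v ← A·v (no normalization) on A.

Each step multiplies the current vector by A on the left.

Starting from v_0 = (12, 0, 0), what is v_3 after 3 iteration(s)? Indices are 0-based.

v_3 = (9, 6, 2)

v_0 = (12, 0, 0).
v_1 = A·v_0 = (9, 1, 9).
v_2 = A·v_1 = (4, 3, 12).
v_3 = A·v_2 = (9, 6, 2).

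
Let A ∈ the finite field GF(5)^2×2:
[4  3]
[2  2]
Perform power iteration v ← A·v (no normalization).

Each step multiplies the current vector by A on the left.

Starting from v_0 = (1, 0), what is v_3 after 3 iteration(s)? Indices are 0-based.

v_3 = (4, 3)

v_0 = (1, 0).
v_1 = A·v_0 = (4, 2).
v_2 = A·v_1 = (2, 2).
v_3 = A·v_2 = (4, 3).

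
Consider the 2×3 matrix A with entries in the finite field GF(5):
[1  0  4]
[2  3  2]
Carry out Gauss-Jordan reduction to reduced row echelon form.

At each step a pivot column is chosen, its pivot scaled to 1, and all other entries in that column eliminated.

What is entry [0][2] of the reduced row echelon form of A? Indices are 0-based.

M[0][2] = 4

[1] R0 /= 1  ⇒  (1, 0, 4)
     R1 -= 2·R0  ⇒  (0, 3, 4)
[2] R1 /= 3  ⇒  (0, 1, 3)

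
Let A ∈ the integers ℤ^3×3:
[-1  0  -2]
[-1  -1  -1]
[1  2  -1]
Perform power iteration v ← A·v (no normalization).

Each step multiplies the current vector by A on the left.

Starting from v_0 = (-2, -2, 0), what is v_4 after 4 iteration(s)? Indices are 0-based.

v_4 = (54, 74, -88)

v_0 = (-2, -2, 0).
v_1 = A·v_0 = (2, 4, -6).
v_2 = A·v_1 = (10, 0, 16).
v_3 = A·v_2 = (-42, -26, -6).
v_4 = A·v_3 = (54, 74, -88).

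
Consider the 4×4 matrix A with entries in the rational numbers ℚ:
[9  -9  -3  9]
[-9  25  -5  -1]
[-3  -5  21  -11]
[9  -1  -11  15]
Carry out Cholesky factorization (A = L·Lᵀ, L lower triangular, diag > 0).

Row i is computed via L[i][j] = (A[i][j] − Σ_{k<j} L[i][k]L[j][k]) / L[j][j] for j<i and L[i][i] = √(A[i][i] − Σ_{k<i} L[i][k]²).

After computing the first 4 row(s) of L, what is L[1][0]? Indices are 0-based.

Step 1: L[0][0] = √(9) = 3.
  L[1][0] = (-9) / L[0][0] = -3.
Step 2: L[1][1] = √(16) = 4.
  L[2][0] = (-3) / L[0][0] = -1.
  L[2][1] = (-8) / L[1][1] = -2.
Step 3: L[2][2] = √(16) = 4.
  L[3][0] = (9) / L[0][0] = 3.
  L[3][1] = (8) / L[1][1] = 2.
  L[3][2] = (-4) / L[2][2] = -1.
Step 4: L[3][3] = √(1) = 1.

L[1][0] = -3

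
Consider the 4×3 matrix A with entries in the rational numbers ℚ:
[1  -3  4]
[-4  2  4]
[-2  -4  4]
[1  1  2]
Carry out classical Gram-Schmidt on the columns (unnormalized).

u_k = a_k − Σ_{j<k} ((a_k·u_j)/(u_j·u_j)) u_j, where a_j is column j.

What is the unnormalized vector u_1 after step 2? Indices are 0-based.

u_1 = (-32/11, 18/11, -46/11, 12/11)

Step 1: u_0 = a_0 = (1, -4, -2, 1).
Step 2: u_1 = a_1 − (-1/11)·u_0 = (-32/11, 18/11, -46/11, 12/11).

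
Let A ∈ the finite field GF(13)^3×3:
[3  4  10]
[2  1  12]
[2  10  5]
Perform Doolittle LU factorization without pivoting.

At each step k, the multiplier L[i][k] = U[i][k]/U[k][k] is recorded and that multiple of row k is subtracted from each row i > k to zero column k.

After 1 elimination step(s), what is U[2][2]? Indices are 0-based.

k=0: U[0][0]=3
  eliminate (1,0): mult=5, new row 1: (0, 7, 1); set L[1][0]=5
  eliminate (2,0): mult=5, new row 2: (0, 3, 7); set L[2][0]=5

U[2][2] = 7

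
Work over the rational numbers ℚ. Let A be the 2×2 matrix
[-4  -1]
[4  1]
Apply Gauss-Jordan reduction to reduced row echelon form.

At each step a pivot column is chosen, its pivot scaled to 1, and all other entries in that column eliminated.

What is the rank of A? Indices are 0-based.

rank = 1

[1] R0 /= -4  ⇒  (1, 1/4)
     R1 -= 4·R0  ⇒  (0, 0)
column 1 empty below row 1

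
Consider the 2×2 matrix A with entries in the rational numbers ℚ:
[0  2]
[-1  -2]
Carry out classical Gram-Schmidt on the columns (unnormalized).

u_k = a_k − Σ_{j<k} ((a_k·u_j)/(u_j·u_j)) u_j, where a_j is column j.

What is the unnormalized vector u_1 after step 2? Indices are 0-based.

u_1 = (2, 0)

Step 1: u_0 = a_0 = (0, -1).
Step 2: u_1 = a_1 − (2)·u_0 = (2, 0).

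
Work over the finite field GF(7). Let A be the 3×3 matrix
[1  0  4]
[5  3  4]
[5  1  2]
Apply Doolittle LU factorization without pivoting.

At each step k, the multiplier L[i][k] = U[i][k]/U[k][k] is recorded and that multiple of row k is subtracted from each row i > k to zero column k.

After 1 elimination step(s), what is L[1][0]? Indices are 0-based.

Step 1: pivot at (0,0) is 1.
  row1 ← row1 − (5)·row0  ⇒  L[1][0]=5, U row1=(0, 3, 5)
  row2 ← row2 − (5)·row0  ⇒  L[2][0]=5, U row2=(0, 1, 3)

L[1][0] = 5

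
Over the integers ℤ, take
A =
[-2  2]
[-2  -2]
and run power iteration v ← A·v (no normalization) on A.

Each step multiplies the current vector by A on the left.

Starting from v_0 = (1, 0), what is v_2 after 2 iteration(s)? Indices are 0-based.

v_0 = (1, 0).
v_1 = A·v_0 = (-2, -2).
v_2 = A·v_1 = (0, 8).

v_2 = (0, 8)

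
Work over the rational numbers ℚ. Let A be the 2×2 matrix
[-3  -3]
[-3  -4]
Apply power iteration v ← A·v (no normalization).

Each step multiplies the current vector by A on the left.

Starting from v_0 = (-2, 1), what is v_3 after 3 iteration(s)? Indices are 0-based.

v_3 = (96, 113)

v_0 = (-2, 1).
v_1 = A·v_0 = (3, 2).
v_2 = A·v_1 = (-15, -17).
v_3 = A·v_2 = (96, 113).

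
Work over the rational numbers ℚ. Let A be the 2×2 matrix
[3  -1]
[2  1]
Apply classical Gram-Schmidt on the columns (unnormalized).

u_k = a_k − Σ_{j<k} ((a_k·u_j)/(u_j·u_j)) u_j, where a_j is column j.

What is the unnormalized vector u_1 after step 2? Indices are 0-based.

u_1 = (-10/13, 15/13)

Step 1: u_0 = a_0 = (3, 2).
Step 2: u_1 = a_1 − (-1/13)·u_0 = (-10/13, 15/13).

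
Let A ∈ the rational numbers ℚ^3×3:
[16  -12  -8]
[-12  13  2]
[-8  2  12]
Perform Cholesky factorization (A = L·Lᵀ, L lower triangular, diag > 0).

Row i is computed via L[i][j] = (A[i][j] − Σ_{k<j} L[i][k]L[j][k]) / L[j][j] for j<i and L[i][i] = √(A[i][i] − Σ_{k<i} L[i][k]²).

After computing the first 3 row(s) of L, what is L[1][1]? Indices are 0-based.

L[1][1] = 2

Step 1: L[0][0] = √(16) = 4.
  L[1][0] = (-12) / L[0][0] = -3.
Step 2: L[1][1] = √(4) = 2.
  L[2][0] = (-8) / L[0][0] = -2.
  L[2][1] = (-4) / L[1][1] = -2.
Step 3: L[2][2] = √(4) = 2.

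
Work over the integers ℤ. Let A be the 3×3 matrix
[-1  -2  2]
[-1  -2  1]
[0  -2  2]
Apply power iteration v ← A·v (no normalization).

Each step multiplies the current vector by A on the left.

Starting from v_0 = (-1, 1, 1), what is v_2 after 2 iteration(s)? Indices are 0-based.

v_0 = (-1, 1, 1).
v_1 = A·v_0 = (1, 0, 0).
v_2 = A·v_1 = (-1, -1, 0).

v_2 = (-1, -1, 0)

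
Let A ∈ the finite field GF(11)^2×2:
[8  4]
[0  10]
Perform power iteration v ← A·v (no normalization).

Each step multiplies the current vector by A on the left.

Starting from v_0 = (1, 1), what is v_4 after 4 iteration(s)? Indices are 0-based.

v_0 = (1, 1).
v_1 = A·v_0 = (1, 10).
v_2 = A·v_1 = (4, 1).
v_3 = A·v_2 = (3, 10).
v_4 = A·v_3 = (9, 1).

v_4 = (9, 1)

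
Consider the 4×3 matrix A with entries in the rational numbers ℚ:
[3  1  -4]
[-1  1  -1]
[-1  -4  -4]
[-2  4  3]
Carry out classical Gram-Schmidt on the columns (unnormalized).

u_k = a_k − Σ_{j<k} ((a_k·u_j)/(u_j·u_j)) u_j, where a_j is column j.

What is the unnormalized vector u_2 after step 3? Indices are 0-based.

Step 1: u_0 = a_0 = (3, -1, -1, -2).
Step 2: u_1 = a_1 − (-2/15)·u_0 = (7/5, 13/15, -62/15, 56/15).
Step 3: u_2 = a_2 − (-13/15)·u_0 − (29/46)·u_1 = (-105/46, -111/46, -52/23, -25/23).

u_2 = (-105/46, -111/46, -52/23, -25/23)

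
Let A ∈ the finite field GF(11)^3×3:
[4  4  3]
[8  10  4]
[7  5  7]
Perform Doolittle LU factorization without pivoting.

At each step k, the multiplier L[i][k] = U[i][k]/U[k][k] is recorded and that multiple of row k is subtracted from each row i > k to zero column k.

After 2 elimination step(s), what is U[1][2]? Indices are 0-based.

U[1][2] = 9

[col 0] pivot 4
  R1 -= 2*R0 → (0, 2, 9)  (L[1][0] := 2)
  R2 -= 10*R0 → (0, 9, 10)  (L[2][0] := 10)
[col 1] pivot 2
  R2 -= 10*R1 → (0, 0, 8)  (L[2][1] := 10)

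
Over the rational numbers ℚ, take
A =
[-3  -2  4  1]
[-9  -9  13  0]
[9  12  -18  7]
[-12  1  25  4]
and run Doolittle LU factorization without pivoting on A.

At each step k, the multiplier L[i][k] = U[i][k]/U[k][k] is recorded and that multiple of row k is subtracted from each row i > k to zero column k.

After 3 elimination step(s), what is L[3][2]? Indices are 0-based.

L[3][2] = -3

[col 0] pivot -3
  R1 -= 3*R0 → (0, -3, 1, -3)  (L[1][0] := 3)
  R2 -= -3*R0 → (0, 6, -6, 10)  (L[2][0] := -3)
  R3 -= 4*R0 → (0, 9, 9, 0)  (L[3][0] := 4)
[col 1] pivot -3
  R2 -= -2*R1 → (0, 0, -4, 4)  (L[2][1] := -2)
  R3 -= -3*R1 → (0, 0, 12, -9)  (L[3][1] := -3)
[col 2] pivot -4
  R3 -= -3*R2 → (0, 0, 0, 3)  (L[3][2] := -3)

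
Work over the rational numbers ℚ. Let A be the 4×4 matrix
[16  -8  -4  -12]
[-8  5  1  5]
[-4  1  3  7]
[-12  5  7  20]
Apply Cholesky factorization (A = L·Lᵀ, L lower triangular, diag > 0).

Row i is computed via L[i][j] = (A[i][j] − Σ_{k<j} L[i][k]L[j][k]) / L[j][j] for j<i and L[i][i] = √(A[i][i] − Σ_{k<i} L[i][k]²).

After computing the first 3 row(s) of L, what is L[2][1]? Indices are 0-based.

Step 1: L[0][0] = √(16) = 4.
  L[1][0] = (-8) / L[0][0] = -2.
Step 2: L[1][1] = √(1) = 1.
  L[2][0] = (-4) / L[0][0] = -1.
  L[2][1] = (-1) / L[1][1] = -1.
Step 3: L[2][2] = √(1) = 1.

L[2][1] = -1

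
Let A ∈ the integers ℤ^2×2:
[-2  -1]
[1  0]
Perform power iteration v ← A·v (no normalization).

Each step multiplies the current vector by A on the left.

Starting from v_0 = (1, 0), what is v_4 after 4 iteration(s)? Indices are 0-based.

v_0 = (1, 0).
v_1 = A·v_0 = (-2, 1).
v_2 = A·v_1 = (3, -2).
v_3 = A·v_2 = (-4, 3).
v_4 = A·v_3 = (5, -4).

v_4 = (5, -4)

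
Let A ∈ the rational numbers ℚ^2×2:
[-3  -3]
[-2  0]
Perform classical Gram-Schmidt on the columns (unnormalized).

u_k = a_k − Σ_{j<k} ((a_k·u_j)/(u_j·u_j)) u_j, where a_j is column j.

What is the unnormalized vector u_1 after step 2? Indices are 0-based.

Step 1: u_0 = a_0 = (-3, -2).
Step 2: u_1 = a_1 − (9/13)·u_0 = (-12/13, 18/13).

u_1 = (-12/13, 18/13)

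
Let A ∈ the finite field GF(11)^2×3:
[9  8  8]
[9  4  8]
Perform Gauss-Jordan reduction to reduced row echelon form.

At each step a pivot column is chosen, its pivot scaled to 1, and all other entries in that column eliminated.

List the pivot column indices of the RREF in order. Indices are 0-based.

pivot(0,0)=9: scale R0 → (1, 7, 7)
  clear (1,0): R1 −= (9)R0 → (0, 7, 0)
pivot(1,1)=7: scale R1 → (0, 1, 0)
  clear (0,1): R0 −= (7)R1 → (1, 0, 7)

pivot columns: 0, 1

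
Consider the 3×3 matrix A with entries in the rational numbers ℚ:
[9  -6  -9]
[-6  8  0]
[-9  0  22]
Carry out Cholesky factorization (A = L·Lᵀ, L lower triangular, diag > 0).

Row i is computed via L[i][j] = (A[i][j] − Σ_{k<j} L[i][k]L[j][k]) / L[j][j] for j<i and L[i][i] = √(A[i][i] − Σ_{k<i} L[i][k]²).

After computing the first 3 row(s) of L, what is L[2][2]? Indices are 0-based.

L[2][2] = 2

Step 1: L[0][0] = √(9) = 3.
  L[1][0] = (-6) / L[0][0] = -2.
Step 2: L[1][1] = √(4) = 2.
  L[2][0] = (-9) / L[0][0] = -3.
  L[2][1] = (-6) / L[1][1] = -3.
Step 3: L[2][2] = √(4) = 2.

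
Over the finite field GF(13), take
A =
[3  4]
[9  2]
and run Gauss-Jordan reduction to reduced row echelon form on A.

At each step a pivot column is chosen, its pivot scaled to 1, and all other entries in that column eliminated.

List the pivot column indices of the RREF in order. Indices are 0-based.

pivot columns: 0, 1

pivot(0,0)=3: scale R0 → (1, 10)
  clear (1,0): R1 −= (9)R0 → (0, 3)
pivot(1,1)=3: scale R1 → (0, 1)
  clear (0,1): R0 −= (10)R1 → (1, 0)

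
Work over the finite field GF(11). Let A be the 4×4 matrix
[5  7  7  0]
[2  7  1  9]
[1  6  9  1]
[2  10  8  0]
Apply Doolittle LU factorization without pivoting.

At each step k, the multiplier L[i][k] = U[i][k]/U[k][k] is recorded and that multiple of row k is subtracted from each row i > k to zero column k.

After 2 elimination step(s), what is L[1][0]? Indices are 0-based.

[col 0] pivot 5
  R1 -= 7*R0 → (0, 2, 7, 9)  (L[1][0] := 7)
  R2 -= 9*R0 → (0, 9, 1, 1)  (L[2][0] := 9)
  R3 -= 7*R0 → (0, 5, 3, 0)  (L[3][0] := 7)
[col 1] pivot 2
  R2 -= 10*R1 → (0, 0, 8, 10)  (L[2][1] := 10)
  R3 -= 8*R1 → (0, 0, 2, 5)  (L[3][1] := 8)

L[1][0] = 7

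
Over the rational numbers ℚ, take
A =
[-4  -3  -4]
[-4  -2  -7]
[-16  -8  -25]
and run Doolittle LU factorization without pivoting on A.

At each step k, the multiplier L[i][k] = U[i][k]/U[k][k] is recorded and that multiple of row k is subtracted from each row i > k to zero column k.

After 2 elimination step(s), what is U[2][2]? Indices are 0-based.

U[2][2] = 3

Step 1: pivot at (0,0) is -4.
  row1 ← row1 − (1)·row0  ⇒  L[1][0]=1, U row1=(0, 1, -3)
  row2 ← row2 − (4)·row0  ⇒  L[2][0]=4, U row2=(0, 4, -9)
Step 2: pivot at (1,1) is 1.
  row2 ← row2 − (4)·row1  ⇒  L[2][1]=4, U row2=(0, 0, 3)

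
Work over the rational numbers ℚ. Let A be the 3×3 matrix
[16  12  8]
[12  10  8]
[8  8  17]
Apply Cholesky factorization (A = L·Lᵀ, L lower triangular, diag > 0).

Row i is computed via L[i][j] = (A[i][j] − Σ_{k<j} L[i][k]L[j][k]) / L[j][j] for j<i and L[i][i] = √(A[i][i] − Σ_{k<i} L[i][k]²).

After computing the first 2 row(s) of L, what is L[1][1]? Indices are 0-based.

Step 1: L[0][0] = √(16) = 4.
  L[1][0] = (12) / L[0][0] = 3.
Step 2: L[1][1] = √(1) = 1.

L[1][1] = 1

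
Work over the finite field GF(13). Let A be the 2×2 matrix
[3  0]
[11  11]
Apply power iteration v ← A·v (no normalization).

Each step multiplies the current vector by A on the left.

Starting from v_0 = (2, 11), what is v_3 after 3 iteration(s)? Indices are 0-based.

v_3 = (2, 1)

v_0 = (2, 11).
v_1 = A·v_0 = (6, 0).
v_2 = A·v_1 = (5, 1).
v_3 = A·v_2 = (2, 1).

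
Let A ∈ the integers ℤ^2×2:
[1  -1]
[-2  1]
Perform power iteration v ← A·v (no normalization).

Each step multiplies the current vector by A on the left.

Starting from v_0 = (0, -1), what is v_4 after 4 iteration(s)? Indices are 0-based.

v_4 = (12, -17)

v_0 = (0, -1).
v_1 = A·v_0 = (1, -1).
v_2 = A·v_1 = (2, -3).
v_3 = A·v_2 = (5, -7).
v_4 = A·v_3 = (12, -17).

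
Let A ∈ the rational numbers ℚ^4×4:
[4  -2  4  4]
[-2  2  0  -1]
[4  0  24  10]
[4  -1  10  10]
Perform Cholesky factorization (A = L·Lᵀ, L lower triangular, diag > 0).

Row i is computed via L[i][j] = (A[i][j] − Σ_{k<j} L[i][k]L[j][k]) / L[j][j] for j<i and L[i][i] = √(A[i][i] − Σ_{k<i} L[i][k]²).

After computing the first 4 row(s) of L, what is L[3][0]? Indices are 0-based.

L[3][0] = 2

Step 1: L[0][0] = √(4) = 2.
  L[1][0] = (-2) / L[0][0] = -1.
Step 2: L[1][1] = √(1) = 1.
  L[2][0] = (4) / L[0][0] = 2.
  L[2][1] = (2) / L[1][1] = 2.
Step 3: L[2][2] = √(16) = 4.
  L[3][0] = (4) / L[0][0] = 2.
  L[3][1] = (1) / L[1][1] = 1.
  L[3][2] = (4) / L[2][2] = 1.
Step 4: L[3][3] = √(4) = 2.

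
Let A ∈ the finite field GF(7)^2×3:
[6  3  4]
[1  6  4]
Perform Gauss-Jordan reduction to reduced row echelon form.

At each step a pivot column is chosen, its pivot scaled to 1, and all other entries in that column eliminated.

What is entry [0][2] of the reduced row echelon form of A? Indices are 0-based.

M[0][2] = 1

step 1: normalize row 0 (÷6) = (1, 4, 3)
  row 1: subtract 1×row0 = (0, 2, 1)
step 2: normalize row 1 (÷2) = (0, 1, 4)
  row 0: subtract 4×row1 = (1, 0, 1)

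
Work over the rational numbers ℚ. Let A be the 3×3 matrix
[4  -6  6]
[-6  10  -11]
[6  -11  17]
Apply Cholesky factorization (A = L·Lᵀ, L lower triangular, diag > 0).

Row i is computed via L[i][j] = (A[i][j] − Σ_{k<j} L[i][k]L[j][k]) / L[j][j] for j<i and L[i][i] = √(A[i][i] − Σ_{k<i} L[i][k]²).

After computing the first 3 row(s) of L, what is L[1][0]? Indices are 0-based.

Step 1: L[0][0] = √(4) = 2.
  L[1][0] = (-6) / L[0][0] = -3.
Step 2: L[1][1] = √(1) = 1.
  L[2][0] = (6) / L[0][0] = 3.
  L[2][1] = (-2) / L[1][1] = -2.
Step 3: L[2][2] = √(4) = 2.

L[1][0] = -3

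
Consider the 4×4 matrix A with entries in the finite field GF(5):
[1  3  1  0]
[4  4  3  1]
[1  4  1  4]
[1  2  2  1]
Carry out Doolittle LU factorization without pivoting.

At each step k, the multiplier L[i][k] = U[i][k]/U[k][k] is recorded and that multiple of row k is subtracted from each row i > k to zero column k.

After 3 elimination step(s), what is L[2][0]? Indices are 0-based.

L[2][0] = 1

Step 1: pivot at (0,0) is 1.
  row1 ← row1 − (4)·row0  ⇒  L[1][0]=4, U row1=(0, 2, 4, 1)
  row2 ← row2 − (1)·row0  ⇒  L[2][0]=1, U row2=(0, 1, 0, 4)
  row3 ← row3 − (1)·row0  ⇒  L[3][0]=1, U row3=(0, 4, 1, 1)
Step 2: pivot at (1,1) is 2.
  row2 ← row2 − (3)·row1  ⇒  L[2][1]=3, U row2=(0, 0, 3, 1)
  row3 ← row3 − (2)·row1  ⇒  L[3][1]=2, U row3=(0, 0, 3, 4)
Step 3: pivot at (2,2) is 3.
  row3 ← row3 − (1)·row2  ⇒  L[3][2]=1, U row3=(0, 0, 0, 3)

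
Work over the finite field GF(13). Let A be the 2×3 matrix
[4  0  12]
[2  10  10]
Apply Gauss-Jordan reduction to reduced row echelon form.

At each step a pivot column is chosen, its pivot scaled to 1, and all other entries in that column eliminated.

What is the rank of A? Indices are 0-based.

rank = 2

pivot(0,0)=4: scale R0 → (1, 0, 3)
  clear (1,0): R1 −= (2)R0 → (0, 10, 4)
pivot(1,1)=10: scale R1 → (0, 1, 3)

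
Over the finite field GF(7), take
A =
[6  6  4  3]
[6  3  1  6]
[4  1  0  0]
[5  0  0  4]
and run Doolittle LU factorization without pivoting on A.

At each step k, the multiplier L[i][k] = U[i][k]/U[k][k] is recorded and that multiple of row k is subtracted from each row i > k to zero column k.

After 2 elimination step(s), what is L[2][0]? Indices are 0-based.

L[2][0] = 3

[col 0] pivot 6
  R1 -= 1*R0 → (0, 4, 4, 3)  (L[1][0] := 1)
  R2 -= 3*R0 → (0, 4, 2, 5)  (L[2][0] := 3)
  R3 -= 2*R0 → (0, 2, 6, 5)  (L[3][0] := 2)
[col 1] pivot 4
  R2 -= 1*R1 → (0, 0, 5, 2)  (L[2][1] := 1)
  R3 -= 4*R1 → (0, 0, 4, 0)  (L[3][1] := 4)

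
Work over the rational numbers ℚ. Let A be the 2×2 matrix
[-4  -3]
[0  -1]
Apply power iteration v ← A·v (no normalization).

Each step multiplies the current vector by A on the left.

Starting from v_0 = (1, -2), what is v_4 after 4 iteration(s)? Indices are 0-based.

v_0 = (1, -2).
v_1 = A·v_0 = (2, 2).
v_2 = A·v_1 = (-14, -2).
v_3 = A·v_2 = (62, 2).
v_4 = A·v_3 = (-254, -2).

v_4 = (-254, -2)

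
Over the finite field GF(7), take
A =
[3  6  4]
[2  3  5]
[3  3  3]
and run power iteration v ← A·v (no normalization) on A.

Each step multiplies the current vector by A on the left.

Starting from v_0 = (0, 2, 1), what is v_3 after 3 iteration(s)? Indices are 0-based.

v_0 = (0, 2, 1).
v_1 = A·v_0 = (2, 4, 2).
v_2 = A·v_1 = (3, 5, 3).
v_3 = A·v_2 = (2, 1, 5).

v_3 = (2, 1, 5)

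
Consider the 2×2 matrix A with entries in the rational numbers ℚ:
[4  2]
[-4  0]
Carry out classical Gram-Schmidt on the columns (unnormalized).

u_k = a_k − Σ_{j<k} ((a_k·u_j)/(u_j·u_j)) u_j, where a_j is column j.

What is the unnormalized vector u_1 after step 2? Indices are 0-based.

u_1 = (1, 1)

Step 1: u_0 = a_0 = (4, -4).
Step 2: u_1 = a_1 − (1/4)·u_0 = (1, 1).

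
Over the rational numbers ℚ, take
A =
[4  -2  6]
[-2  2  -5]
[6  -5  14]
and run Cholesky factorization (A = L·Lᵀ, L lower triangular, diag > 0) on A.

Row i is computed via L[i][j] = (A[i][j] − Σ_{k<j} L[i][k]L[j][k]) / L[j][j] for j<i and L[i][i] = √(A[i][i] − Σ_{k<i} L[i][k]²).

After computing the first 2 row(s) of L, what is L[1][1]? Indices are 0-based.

L[1][1] = 1

Step 1: L[0][0] = √(4) = 2.
  L[1][0] = (-2) / L[0][0] = -1.
Step 2: L[1][1] = √(1) = 1.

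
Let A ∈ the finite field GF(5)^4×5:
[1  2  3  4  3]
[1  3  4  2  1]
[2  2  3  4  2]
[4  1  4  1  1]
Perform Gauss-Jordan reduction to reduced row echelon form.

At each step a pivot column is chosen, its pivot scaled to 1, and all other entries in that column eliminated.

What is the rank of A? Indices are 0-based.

rank = 4

step 1: normalize row 0 (÷1) = (1, 2, 3, 4, 3)
  row 1: subtract 1×row0 = (0, 1, 1, 3, 3)
  row 2: subtract 2×row0 = (0, 3, 2, 1, 1)
  row 3: subtract 4×row0 = (0, 3, 2, 0, 4)
step 2: normalize row 1 (÷1) = (0, 1, 1, 3, 3)
  row 0: subtract 2×row1 = (1, 0, 1, 3, 2)
  row 2: subtract 3×row1 = (0, 0, 4, 2, 2)
  row 3: subtract 3×row1 = (0, 0, 4, 1, 0)
step 3: normalize row 2 (÷4) = (0, 0, 1, 3, 3)
  row 0: subtract 1×row2 = (1, 0, 0, 0, 4)
  row 1: subtract 1×row2 = (0, 1, 0, 0, 0)
  row 3: subtract 4×row2 = (0, 0, 0, 4, 3)
step 4: normalize row 3 (÷4) = (0, 0, 0, 1, 2)
  row 2: subtract 3×row3 = (0, 0, 1, 0, 2)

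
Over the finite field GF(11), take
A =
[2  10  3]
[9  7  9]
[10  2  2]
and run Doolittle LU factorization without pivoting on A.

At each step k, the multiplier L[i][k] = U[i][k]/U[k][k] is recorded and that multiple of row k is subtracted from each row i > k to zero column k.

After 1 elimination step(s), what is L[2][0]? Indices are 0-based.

[col 0] pivot 2
  R1 -= 10*R0 → (0, 6, 1)  (L[1][0] := 10)
  R2 -= 5*R0 → (0, 7, 9)  (L[2][0] := 5)

L[2][0] = 5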